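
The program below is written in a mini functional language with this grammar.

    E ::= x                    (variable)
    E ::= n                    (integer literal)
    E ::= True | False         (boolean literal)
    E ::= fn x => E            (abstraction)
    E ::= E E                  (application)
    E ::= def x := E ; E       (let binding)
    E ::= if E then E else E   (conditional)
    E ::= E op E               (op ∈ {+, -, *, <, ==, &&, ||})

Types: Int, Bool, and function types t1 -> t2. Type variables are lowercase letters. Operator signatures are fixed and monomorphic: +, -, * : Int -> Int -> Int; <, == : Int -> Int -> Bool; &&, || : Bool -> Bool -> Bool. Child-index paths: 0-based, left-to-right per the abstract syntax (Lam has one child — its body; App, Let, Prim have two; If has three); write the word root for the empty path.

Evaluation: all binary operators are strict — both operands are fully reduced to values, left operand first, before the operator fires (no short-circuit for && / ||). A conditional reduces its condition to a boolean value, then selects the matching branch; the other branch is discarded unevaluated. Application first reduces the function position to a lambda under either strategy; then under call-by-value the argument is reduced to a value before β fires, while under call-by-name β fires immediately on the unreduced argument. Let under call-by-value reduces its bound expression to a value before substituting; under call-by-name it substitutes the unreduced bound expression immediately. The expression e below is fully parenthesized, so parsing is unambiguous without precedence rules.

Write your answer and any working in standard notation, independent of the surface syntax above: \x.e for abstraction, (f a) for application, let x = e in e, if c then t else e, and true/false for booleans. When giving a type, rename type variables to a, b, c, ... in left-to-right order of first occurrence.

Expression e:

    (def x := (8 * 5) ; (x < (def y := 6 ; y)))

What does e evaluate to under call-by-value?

Working:
step 0: (let x = (8 * 5) in (x < (let y = 6 in y)))
step 1: [delta@0] (let x = 40 in (x < (let y = 6 in y)))
step 2: [let@root] (40 < (let y = 6 in y))
step 3: [let@1] (40 < 6)
step 4: [delta@root] false

Answer: false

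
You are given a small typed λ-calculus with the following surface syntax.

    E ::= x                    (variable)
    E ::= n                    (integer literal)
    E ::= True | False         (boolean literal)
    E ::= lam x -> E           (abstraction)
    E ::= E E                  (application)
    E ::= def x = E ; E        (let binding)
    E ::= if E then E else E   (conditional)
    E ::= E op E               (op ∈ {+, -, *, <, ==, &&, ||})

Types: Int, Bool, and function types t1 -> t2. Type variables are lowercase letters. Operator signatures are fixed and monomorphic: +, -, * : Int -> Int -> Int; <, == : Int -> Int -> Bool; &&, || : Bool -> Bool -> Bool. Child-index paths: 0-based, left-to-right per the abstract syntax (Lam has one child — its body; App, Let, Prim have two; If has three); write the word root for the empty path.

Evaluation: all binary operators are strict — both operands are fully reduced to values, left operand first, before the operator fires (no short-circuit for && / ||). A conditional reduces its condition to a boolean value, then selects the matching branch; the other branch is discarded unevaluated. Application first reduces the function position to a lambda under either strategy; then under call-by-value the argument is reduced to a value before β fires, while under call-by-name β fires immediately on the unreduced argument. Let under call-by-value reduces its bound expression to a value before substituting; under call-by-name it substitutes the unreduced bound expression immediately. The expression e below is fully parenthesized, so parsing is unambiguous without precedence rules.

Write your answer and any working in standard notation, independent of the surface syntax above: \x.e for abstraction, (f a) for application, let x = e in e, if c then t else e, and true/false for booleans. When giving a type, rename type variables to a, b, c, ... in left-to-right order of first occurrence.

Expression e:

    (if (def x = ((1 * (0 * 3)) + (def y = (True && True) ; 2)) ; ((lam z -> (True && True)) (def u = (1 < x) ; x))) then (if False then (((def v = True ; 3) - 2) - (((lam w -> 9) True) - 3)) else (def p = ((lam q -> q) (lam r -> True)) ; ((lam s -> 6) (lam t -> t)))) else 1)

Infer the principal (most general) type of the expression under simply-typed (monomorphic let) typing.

Answer: Int

Trace:
  unify Int ~ Int
  unify Int ~ Int
  unify Int ~ Int
  unify Int ~ Int
  unify Int ~ Int
  unify Bool ~ Bool
  unify Bool ~ Bool
let y : Bool
  unify Int ~ Int
let x : Int
  unify Bool ~ Bool
  unify Bool ~ Bool
\z._ : a -> Bool
  unify Int ~ Int
x : Int
  unify Int ~ Int
let u : Bool
x : Int
  unify a -> Bool ~ Int -> b
  unify a ~ Int
  unify Bool ~ b
_ _ : Bool
  unify Bool ~ Bool
  unify Bool ~ Bool
let v : Bool
  unify Int ~ Int
  unify Int ~ Int
  unify Int ~ Int
\w._ : c -> Int
  unify c -> Int ~ Bool -> d
  unify c ~ Bool
  unify Int ~ d
_ _ : Int
  unify Int ~ Int
  unify Int ~ Int
  unify Int ~ Int
q : e
\q._ : e -> e
\r._ : f -> Bool
  unify e -> e ~ (f -> Bool) -> g
  unify e ~ f -> Bool
  unify f -> Bool ~ g
_ _ : f -> Bool
let p : f -> Bool
\s._ : h -> Int
t : i
\t._ : i -> i
  unify h -> Int ~ (i -> i) -> j
  unify h ~ i -> i
  unify Int ~ j
_ _ : Int
  unify Int ~ Int
  unify Int ~ Int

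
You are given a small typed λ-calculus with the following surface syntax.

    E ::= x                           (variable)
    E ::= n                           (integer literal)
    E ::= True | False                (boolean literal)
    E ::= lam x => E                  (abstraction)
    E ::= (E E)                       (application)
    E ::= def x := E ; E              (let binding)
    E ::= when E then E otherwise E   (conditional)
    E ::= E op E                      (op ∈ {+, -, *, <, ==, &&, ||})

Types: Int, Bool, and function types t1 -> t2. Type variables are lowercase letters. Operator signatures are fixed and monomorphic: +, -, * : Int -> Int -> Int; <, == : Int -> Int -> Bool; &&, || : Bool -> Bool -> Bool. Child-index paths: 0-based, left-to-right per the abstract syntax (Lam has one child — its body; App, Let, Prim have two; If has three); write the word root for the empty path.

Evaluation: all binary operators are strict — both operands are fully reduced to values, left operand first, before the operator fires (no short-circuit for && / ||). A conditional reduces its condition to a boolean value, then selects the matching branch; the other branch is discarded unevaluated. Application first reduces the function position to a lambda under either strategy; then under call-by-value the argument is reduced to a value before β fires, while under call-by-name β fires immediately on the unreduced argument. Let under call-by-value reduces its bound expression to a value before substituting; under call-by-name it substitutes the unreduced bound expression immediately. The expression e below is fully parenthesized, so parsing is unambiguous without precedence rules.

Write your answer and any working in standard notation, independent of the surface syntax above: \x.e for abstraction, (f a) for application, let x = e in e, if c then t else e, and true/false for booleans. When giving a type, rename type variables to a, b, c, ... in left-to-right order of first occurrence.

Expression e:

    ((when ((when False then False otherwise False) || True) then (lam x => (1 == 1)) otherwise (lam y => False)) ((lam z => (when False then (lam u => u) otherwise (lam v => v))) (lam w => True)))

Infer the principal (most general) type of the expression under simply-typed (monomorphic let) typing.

Answer: Bool

Working:
  unify Bool ~ Bool
  unify Bool ~ Bool
  unify Bool ~ Bool
  unify Bool ~ Bool
  unify Bool ~ Bool
  unify Int ~ Int
  unify Int ~ Int
\x._ : a -> Bool
\y._ : b -> Bool
  unify a -> Bool ~ b -> Bool
  unify a ~ b
  unify Bool ~ Bool
  unify Bool ~ Bool
u : d
\u._ : d -> d
v : e
\v._ : e -> e
  unify d -> d ~ e -> e
  unify d ~ e
  unify e ~ e
\z._ : c -> e -> e
\w._ : f -> Bool
  unify c -> e -> e ~ (f -> Bool) -> g
  unify c ~ f -> Bool
  unify e -> e ~ g
_ _ : e -> e
  unify b -> Bool ~ (e -> e) -> h
  unify b ~ e -> e
  unify Bool ~ h
_ _ : Bool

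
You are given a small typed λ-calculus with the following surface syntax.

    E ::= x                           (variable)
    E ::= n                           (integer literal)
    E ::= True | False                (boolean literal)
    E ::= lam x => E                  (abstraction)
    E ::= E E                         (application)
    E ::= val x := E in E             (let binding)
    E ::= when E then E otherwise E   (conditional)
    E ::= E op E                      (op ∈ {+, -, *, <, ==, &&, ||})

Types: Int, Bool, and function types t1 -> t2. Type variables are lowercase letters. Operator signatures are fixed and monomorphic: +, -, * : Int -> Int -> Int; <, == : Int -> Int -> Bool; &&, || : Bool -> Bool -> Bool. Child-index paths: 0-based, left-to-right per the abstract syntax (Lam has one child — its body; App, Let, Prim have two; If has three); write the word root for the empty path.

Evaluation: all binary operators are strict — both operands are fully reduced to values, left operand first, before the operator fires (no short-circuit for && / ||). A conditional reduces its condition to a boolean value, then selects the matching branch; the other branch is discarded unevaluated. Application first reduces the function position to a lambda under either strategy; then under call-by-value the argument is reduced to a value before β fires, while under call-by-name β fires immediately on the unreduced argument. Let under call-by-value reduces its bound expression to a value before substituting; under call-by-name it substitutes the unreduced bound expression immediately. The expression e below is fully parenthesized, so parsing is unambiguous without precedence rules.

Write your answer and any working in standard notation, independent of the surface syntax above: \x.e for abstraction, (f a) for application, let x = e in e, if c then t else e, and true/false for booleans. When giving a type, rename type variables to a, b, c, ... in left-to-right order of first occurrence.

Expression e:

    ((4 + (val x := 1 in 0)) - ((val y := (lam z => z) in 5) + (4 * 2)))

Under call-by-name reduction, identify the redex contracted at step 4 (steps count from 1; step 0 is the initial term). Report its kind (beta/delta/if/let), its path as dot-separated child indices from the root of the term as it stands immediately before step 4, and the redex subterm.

Answer: delta at 1.1 : (4 * 2)

Derivation:
step 0: ((4 + (let x = 1 in 0)) - ((let y = (\z.z) in 5) + (4 * 2)))
step 1: [let@0.1] ((4 + 0) - ((let y = (\z.z) in 5) + (4 * 2)))
step 2: [delta@0] (4 - ((let y = (\z.z) in 5) + (4 * 2)))
step 3: [let@1.0] (4 - (5 + (4 * 2)))
step 4: [delta@1.1] (4 - (5 + 8))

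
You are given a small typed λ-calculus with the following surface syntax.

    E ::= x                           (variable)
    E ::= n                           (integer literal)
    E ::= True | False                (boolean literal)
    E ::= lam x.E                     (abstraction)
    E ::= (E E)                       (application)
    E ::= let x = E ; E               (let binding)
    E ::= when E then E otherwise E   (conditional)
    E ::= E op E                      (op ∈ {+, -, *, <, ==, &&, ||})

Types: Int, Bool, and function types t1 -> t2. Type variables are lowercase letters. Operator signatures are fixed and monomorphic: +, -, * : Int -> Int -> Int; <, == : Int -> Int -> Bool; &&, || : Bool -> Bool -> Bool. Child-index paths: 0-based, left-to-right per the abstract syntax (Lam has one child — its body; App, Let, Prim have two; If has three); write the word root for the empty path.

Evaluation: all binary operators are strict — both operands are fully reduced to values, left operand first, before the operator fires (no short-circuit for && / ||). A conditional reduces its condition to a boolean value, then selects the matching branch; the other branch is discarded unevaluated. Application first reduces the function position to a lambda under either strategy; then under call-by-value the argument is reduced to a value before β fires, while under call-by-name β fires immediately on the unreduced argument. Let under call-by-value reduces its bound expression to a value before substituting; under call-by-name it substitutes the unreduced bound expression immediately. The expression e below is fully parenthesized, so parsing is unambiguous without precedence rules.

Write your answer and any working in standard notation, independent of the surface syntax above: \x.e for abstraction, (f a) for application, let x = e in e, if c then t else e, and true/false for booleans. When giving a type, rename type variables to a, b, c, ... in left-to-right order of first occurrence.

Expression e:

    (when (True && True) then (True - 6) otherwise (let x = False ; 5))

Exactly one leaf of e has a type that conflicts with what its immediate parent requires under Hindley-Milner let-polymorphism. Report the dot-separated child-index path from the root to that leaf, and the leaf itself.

Derivation:
  unify Bool ~ Bool
  unify Bool ~ Bool
  unify Bool ~ Bool
  unify Bool ~ Int
  FAIL: mismatch Bool ~ Int

Answer: 1.0 : true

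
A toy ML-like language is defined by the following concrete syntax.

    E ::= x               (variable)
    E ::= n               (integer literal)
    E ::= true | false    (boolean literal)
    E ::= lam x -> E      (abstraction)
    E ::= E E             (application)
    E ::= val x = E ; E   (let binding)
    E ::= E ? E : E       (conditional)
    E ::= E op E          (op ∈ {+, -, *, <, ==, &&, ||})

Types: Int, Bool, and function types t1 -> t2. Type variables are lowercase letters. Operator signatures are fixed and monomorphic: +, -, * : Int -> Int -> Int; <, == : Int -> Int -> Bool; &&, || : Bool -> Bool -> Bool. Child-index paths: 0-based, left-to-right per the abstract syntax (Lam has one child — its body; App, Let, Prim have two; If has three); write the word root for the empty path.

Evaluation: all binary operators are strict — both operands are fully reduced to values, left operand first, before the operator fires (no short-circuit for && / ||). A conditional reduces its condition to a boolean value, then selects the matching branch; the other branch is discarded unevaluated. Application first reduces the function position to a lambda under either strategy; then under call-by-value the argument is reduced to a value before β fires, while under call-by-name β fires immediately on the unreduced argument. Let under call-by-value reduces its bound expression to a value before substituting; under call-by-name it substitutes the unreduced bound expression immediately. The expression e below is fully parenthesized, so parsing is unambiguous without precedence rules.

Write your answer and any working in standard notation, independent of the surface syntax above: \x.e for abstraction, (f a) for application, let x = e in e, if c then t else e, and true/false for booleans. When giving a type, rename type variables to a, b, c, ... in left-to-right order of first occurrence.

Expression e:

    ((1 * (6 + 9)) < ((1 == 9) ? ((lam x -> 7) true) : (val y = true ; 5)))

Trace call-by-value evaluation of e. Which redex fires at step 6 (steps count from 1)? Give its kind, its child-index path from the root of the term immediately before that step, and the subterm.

Trace:
step 0: ((1 * (6 + 9)) < (if (1 == 9) then ((\x.7) true) else (let y = true in 5)))
step 1: [delta@0.1] ((1 * 15) < (if (1 == 9) then ((\x.7) true) else (let y = true in 5)))
step 2: [delta@0] (15 < (if (1 == 9) then ((\x.7) true) else (let y = true in 5)))
step 3: [delta@1.0] (15 < (if false then ((\x.7) true) else (let y = true in 5)))
step 4: [if@1] (15 < (let y = true in 5))
step 5: [let@1] (15 < 5)
step 6: [delta@root] false

Answer: delta at root : (15 < 5)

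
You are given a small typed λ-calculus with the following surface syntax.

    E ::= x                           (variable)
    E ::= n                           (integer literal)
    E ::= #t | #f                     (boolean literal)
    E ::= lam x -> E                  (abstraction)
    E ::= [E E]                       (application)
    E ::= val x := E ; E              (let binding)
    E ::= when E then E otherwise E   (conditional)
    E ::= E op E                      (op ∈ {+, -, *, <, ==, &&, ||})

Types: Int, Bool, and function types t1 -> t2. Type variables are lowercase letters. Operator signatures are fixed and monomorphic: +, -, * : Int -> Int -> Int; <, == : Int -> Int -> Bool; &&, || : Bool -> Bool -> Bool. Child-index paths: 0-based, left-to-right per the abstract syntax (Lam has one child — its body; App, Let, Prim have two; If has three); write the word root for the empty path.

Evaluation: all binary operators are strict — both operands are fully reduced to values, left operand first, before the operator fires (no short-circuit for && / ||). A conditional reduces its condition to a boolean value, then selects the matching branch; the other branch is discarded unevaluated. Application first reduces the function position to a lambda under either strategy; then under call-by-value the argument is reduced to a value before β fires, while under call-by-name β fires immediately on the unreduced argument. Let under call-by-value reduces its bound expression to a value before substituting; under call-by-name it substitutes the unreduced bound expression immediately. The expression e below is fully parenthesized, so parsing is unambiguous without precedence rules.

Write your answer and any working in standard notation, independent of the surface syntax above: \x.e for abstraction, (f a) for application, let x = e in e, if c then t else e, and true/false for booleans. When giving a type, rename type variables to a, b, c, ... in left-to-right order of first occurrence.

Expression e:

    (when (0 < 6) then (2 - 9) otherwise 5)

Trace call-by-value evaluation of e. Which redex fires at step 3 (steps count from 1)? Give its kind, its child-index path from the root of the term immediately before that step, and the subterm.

Derivation:
step 0: (if (0 < 6) then (2 - 9) else 5)
step 1: [delta@0] (if true then (2 - 9) else 5)
step 2: [if@root] (2 - 9)
step 3: [delta@root] -7

Answer: delta at root : (2 - 9)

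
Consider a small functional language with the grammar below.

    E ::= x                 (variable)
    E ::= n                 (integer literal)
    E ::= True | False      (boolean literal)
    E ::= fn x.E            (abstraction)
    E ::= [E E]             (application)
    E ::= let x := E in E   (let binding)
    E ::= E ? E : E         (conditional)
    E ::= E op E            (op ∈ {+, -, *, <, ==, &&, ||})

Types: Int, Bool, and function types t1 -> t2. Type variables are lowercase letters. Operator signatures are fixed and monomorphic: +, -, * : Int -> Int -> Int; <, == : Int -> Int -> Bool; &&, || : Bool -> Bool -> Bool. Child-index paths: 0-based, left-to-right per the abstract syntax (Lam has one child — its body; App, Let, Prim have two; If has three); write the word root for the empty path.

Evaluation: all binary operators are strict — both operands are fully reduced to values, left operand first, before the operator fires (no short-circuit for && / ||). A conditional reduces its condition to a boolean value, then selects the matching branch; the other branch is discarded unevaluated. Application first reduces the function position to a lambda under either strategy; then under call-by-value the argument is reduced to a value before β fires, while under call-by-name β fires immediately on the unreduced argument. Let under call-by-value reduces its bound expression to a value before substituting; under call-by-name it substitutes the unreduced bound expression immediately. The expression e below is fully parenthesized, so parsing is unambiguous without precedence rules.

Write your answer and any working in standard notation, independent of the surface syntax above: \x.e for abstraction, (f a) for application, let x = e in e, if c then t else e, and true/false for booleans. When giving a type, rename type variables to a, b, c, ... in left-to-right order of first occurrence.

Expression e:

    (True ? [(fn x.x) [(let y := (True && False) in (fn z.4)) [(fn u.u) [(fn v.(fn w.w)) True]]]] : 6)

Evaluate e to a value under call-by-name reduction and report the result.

Answer: 4

Working:
step 0: (if true then ((\x.x) ((let y = (true && false) in (\z.4)) ((\u.u) ((\v.(\w.w)) true)))) else 6)
step 1: [if@root] ((\x.x) ((let y = (true && false) in (\z.4)) ((\u.u) ((\v.(\w.w)) true))))
step 2: [beta@root] ((let y = (true && false) in (\z.4)) ((\u.u) ((\v.(\w.w)) true)))
step 3: [let@0] ((\z.4) ((\u.u) ((\v.(\w.w)) true)))
step 4: [beta@root] 4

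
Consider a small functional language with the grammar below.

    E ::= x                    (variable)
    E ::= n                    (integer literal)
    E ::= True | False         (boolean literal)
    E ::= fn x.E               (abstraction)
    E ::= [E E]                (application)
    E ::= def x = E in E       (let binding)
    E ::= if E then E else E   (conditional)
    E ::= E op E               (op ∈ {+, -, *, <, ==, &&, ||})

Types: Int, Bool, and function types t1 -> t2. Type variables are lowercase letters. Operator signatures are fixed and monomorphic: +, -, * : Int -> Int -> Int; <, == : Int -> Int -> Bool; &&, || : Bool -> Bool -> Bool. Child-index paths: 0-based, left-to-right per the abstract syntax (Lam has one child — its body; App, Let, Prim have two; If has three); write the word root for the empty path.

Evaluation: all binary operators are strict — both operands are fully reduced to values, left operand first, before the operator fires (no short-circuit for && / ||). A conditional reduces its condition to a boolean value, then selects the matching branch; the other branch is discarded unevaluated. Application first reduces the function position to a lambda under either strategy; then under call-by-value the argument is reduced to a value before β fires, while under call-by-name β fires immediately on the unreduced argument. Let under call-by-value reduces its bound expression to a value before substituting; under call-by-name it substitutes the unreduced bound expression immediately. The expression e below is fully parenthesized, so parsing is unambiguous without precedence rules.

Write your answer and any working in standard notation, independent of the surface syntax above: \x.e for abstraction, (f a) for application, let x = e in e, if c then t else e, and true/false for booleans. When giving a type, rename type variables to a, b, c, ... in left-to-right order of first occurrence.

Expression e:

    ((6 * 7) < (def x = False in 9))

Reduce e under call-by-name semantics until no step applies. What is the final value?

Answer: false

Derivation:
step 0: ((6 * 7) < (let x = false in 9))
step 1: [delta@0] (42 < (let x = false in 9))
step 2: [let@1] (42 < 9)
step 3: [delta@root] false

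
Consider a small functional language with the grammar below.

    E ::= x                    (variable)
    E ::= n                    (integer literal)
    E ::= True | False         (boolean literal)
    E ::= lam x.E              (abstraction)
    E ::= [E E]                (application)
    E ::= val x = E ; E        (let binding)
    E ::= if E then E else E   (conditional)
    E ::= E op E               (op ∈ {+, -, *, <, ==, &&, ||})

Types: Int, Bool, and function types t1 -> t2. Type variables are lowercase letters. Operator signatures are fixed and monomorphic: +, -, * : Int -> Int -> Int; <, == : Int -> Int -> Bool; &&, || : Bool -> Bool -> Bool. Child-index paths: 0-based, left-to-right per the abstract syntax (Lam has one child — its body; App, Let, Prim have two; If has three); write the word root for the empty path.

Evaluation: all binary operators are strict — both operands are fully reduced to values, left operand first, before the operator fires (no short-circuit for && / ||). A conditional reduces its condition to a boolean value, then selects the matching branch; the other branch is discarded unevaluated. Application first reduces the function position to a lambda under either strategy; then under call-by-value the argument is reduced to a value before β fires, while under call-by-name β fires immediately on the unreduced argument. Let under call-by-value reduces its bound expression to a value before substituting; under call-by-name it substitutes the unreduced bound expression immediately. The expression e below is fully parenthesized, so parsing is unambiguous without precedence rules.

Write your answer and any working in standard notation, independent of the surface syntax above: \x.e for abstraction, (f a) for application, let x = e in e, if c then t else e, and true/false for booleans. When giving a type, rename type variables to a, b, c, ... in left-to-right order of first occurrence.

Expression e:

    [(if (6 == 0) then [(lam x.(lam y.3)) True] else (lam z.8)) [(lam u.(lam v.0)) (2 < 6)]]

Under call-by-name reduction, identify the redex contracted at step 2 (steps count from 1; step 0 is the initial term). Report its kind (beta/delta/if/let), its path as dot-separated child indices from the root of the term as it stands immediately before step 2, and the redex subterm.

Answer: if at 0 : (if false then ((\x.(\y.3)) true) else (\z.8))

Derivation:
step 0: ((if (6 == 0) then ((\x.(\y.3)) true) else (\z.8)) ((\u.(\v.0)) (2 < 6)))
step 1: [delta@0.0] ((if false then ((\x.(\y.3)) true) else (\z.8)) ((\u.(\v.0)) (2 < 6)))
step 2: [if@0] ((\z.8) ((\u.(\v.0)) (2 < 6)))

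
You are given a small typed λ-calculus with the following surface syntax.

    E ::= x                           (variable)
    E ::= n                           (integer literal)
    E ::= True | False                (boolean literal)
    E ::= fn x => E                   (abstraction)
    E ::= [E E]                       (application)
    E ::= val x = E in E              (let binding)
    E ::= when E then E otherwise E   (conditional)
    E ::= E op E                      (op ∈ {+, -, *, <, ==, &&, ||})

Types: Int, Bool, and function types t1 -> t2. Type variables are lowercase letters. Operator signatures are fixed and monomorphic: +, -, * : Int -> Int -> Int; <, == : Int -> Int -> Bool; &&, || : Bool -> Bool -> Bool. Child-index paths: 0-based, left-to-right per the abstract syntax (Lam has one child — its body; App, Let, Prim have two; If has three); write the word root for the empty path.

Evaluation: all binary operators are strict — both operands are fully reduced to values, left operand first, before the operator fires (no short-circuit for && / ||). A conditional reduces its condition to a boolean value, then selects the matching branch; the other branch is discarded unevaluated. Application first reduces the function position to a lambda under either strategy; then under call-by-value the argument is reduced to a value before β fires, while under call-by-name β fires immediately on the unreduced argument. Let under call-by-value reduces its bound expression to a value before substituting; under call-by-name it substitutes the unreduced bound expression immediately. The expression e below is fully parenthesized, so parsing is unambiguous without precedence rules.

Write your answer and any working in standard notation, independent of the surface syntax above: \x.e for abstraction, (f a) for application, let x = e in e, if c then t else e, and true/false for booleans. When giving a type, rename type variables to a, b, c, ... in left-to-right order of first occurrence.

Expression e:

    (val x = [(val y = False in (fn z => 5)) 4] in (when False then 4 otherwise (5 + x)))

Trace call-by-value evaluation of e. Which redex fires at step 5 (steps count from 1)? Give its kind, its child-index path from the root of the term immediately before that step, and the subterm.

Answer: delta at root : (5 + 5)

Derivation:
step 0: (let x = ((let y = false in (\z.5)) 4) in (if false then 4 else (5 + x)))
step 1: [let@0.0] (let x = ((\z.5) 4) in (if false then 4 else (5 + x)))
step 2: [beta@0] (let x = 5 in (if false then 4 else (5 + x)))
step 3: [let@root] (if false then 4 else (5 + 5))
step 4: [if@root] (5 + 5)
step 5: [delta@root] 10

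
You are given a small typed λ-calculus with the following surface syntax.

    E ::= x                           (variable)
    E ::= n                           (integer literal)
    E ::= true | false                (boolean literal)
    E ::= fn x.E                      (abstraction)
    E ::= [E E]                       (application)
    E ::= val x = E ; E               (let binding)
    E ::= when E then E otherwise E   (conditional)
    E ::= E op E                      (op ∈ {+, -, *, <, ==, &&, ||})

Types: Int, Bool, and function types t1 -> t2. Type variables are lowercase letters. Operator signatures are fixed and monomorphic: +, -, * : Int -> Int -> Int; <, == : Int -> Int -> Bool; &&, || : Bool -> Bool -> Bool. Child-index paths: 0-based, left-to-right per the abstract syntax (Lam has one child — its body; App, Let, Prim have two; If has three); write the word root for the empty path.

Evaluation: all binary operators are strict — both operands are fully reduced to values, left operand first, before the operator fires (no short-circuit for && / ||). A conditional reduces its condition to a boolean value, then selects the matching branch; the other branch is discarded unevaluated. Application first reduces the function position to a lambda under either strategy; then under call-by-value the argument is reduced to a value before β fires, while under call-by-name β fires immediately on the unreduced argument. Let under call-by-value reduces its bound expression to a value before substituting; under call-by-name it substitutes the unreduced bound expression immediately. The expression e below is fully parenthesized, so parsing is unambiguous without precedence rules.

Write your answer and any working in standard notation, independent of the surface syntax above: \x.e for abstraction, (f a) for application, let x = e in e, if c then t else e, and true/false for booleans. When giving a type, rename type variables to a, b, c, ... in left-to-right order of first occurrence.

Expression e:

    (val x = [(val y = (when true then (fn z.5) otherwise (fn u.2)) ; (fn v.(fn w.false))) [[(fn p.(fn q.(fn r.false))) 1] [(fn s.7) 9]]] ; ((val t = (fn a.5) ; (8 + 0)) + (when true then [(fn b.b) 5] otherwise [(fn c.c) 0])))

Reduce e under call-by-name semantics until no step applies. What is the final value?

Trace:
step 0: (let x = ((let y = (if true then (\z.5) else (\u.2)) in (\v.(\w.false))) (((\p.(\q.(\r.false))) 1) ((\s.7) 9))) in ((let t = (\a.5) in (8 + 0)) + (if true then ((\b.b) 5) else ((\c.c) 0))))
step 1: [let@root] ((let t = (\a.5) in (8 + 0)) + (if true then ((\b.b) 5) else ((\c.c) 0)))
step 2: [let@0] ((8 + 0) + (if true then ((\b.b) 5) else ((\c.c) 0)))
step 3: [delta@0] (8 + (if true then ((\b.b) 5) else ((\c.c) 0)))
step 4: [if@1] (8 + ((\b.b) 5))
step 5: [beta@1] (8 + 5)
step 6: [delta@root] 13

Answer: 13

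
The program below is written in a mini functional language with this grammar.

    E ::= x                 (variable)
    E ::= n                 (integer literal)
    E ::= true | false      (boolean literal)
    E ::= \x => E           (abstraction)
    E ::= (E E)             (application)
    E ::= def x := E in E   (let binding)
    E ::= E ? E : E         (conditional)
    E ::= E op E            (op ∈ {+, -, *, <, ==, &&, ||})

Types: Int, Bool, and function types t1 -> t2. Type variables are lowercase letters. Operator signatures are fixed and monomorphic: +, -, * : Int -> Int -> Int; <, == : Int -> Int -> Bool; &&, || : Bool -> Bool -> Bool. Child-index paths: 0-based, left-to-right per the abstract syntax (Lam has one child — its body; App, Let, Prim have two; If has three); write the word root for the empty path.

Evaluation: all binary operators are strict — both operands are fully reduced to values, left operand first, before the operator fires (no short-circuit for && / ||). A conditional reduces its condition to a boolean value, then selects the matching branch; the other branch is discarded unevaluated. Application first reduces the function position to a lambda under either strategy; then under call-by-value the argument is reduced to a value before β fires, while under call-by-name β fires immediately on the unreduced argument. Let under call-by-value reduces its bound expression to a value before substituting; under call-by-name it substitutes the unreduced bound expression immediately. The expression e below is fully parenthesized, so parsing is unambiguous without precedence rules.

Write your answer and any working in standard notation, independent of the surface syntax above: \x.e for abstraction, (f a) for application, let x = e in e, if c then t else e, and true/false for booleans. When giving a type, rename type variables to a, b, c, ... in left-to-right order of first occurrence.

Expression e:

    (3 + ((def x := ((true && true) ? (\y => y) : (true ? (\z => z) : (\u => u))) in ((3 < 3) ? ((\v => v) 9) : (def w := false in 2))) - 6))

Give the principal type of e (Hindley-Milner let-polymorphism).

Derivation:
  unify Int ~ Int
  unify Bool ~ Bool
  unify Bool ~ Bool
  unify Bool ~ Bool
y : a
\y._ : a -> a
  unify Bool ~ Bool
z : b
\z._ : b -> b
u : c
\u._ : c -> c
  unify b -> b ~ c -> c
  unify b ~ c
  unify c ~ c
  unify a -> a ~ c -> c
  unify a ~ c
  unify c ~ c
let x : forall. c -> c
  unify Int ~ Int
  unify Int ~ Int
  unify Bool ~ Bool
v : d
\v._ : d -> d
  unify d -> d ~ Int -> e
  unify d ~ Int
  unify Int ~ e
_ _ : Int
let w : Bool
  unify Int ~ Int
  unify Int ~ Int
  unify Int ~ Int
  unify Int ~ Int

Answer: Int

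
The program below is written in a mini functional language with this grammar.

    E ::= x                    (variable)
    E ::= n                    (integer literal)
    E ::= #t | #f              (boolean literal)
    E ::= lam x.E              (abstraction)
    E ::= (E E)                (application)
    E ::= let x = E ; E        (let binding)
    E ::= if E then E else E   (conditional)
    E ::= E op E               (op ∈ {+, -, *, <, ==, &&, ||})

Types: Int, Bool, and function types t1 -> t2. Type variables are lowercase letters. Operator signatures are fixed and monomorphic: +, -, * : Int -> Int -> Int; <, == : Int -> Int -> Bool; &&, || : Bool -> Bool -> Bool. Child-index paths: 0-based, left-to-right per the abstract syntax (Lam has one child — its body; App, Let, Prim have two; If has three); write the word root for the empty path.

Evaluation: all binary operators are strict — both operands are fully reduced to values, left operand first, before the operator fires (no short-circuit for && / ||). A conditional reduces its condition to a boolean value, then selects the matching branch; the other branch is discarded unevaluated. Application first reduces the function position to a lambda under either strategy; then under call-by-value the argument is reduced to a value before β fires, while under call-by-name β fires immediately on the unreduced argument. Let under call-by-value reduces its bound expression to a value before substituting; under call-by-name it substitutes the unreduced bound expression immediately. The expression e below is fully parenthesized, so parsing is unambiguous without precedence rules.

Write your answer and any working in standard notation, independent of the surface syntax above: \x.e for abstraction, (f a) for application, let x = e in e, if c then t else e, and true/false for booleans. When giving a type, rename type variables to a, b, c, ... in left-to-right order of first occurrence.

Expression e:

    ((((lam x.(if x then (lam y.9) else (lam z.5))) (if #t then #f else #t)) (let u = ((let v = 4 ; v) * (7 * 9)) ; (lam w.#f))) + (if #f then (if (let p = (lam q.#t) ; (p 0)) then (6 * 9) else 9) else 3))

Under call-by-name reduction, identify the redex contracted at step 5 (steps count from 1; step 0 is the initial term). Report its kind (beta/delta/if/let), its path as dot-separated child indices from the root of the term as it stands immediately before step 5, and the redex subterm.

Answer: if at 1 : (if false then (if (let p = (\q.true) in (p 0)) then (6 * 9) else 9) else 3)

Working:
step 0: ((((\x.(if x then (\y.9) else (\z.5))) (if true then false else true)) (let u = ((let v = 4 in v) * (7 * 9)) in (\w.false))) + (if false then (if (let p = (\q.true) in (p 0)) then (6 * 9) else 9) else 3))
step 1: [beta@0.0] (((if (if true then false else true) then (\y.9) else (\z.5)) (let u = ((let v = 4 in v) * (7 * 9)) in (\w.false))) + (if false then (if (let p = (\q.true) in (p 0)) then (6 * 9) else 9) else 3))
step 2: [if@0.0.0] (((if false then (\y.9) else (\z.5)) (let u = ((let v = 4 in v) * (7 * 9)) in (\w.false))) + (if false then (if (let p = (\q.true) in (p 0)) then (6 * 9) else 9) else 3))
step 3: [if@0.0] (((\z.5) (let u = ((let v = 4 in v) * (7 * 9)) in (\w.false))) + (if false then (if (let p = (\q.true) in (p 0)) then (6 * 9) else 9) else 3))
step 4: [beta@0] (5 + (if false then (if (let p = (\q.true) in (p 0)) then (6 * 9) else 9) else 3))
step 5: [if@1] (5 + 3)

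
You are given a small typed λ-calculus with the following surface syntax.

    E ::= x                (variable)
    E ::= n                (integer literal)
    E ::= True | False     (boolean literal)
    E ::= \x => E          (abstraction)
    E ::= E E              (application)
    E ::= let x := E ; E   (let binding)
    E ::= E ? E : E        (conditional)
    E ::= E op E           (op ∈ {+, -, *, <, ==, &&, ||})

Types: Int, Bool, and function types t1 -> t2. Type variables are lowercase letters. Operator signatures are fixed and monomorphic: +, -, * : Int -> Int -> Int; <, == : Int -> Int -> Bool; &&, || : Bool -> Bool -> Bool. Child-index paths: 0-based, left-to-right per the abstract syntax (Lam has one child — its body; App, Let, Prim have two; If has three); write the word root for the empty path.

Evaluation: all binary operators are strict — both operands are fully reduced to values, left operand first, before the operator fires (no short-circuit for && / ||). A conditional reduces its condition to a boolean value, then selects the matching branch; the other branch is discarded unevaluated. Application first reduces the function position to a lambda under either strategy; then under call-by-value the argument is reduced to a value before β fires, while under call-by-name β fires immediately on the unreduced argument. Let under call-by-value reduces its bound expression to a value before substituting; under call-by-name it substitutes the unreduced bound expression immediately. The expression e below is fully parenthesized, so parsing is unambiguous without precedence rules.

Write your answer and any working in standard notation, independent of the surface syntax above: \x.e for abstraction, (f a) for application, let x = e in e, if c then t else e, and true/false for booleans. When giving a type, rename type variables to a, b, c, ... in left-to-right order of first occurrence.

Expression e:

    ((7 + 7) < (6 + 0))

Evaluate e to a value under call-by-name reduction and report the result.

Working:
step 0: ((7 + 7) < (6 + 0))
step 1: [delta@0] (14 < (6 + 0))
step 2: [delta@1] (14 < 6)
step 3: [delta@root] false

Answer: false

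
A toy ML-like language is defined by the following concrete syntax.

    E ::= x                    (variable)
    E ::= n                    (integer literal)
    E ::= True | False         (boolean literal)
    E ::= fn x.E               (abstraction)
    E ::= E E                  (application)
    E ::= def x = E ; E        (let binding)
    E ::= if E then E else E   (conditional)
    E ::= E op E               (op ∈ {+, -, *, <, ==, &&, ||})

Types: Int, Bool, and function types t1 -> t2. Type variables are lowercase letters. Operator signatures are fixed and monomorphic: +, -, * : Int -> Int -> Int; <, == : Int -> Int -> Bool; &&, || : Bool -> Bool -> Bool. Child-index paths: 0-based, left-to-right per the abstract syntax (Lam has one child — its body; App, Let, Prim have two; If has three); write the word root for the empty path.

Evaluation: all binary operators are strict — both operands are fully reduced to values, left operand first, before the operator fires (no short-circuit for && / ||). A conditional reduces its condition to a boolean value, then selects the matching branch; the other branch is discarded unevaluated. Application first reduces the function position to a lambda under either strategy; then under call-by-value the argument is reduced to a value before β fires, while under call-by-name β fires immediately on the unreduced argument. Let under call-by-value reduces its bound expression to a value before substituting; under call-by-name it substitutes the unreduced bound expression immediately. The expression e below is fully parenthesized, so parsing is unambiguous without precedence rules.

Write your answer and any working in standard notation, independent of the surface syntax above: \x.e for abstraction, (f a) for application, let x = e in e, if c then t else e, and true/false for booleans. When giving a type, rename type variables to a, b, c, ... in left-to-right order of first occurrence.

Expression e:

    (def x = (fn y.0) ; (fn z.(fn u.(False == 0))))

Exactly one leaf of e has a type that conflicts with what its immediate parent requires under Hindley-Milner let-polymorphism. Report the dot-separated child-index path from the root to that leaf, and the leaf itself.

Answer: 1.0.0.0 : false

Derivation:
\y._ : a -> Int
let x : forall. a -> Int
  unify Bool ~ Int
  FAIL: mismatch Bool ~ Int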